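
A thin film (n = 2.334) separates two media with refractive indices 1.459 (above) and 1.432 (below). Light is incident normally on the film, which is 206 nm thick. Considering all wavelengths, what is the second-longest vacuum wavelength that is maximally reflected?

641 nm

Ray reflecting at the top interface goes from n = 1.459 toward n = 2.334: a half-wave phase shift.
At the lower boundary (n = 2.334 to n = 1.432) the reflected ray undergoes no phase shift.
Net: one phase inversion between the two reflected rays.
For maximum reflection here: 2 n t = (m + ½) λ.
λ = 2 n t / (m + ½). The second-longest wavelength is m = 1: λ = 2 × 2.334 × 206 / 1.50 = 641 nm.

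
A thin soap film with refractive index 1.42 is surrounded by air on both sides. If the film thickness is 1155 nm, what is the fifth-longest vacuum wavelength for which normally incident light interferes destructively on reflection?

656 nm

Ray reflecting at the top interface goes from n = 1.0 toward n = 1.42: a half-wave phase shift.
Bottom surface (1.42 → 1.0): reflection off a lower-index medium gives no phase shift.
Net: one phase inversion between the two reflected rays.
With one net inversion, destructive interference in reflection requires 2 n t = m λ.
λ = 2 n t / m. The fifth-longest wavelength is m = 5: λ = 2 × 1.42 × 1155 / 5.00 = 656 nm.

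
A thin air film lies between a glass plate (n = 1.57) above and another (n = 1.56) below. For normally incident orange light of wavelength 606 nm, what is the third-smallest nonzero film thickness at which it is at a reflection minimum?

Ray reflecting at the top interface goes from n = 1.57 toward n = 1.0: no phase shift.
Bottom surface (1.0 → 1.56): reflection off a higher-index medium gives a half-wave phase shift.
Net: one phase inversion between the two reflected rays.
For minimum reflection here: 2 n t = m λ.
The third-smallest nonzero thickness corresponds to m = 3: t = m λ / (2 n) = 3.00 × 606 / (2 × 1.0) = 909 nm.

909 nm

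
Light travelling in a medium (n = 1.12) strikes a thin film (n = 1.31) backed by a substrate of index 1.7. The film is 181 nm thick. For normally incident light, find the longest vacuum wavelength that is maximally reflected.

Top surface (1.12 → 1.31): reflection off a higher-index medium gives a half-wave phase shift.
Bottom surface (1.31 → 1.7): reflection off a higher-index medium gives a half-wave phase shift.
Zero or two π shifts → no net half-wave offset.
With no net inversion, constructive interference in reflection requires 2 n t = m λ.
λ = 2 n t / m. The longest wavelength is m = 1: λ = 2 × 1.31 × 181 / 1.00 = 474 nm.

474 nm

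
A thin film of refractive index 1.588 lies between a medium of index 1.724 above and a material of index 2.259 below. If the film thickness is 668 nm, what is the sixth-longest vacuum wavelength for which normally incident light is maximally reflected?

Ray reflecting at the top interface goes from n = 1.724 toward n = 1.588: no phase shift.
Ray reflecting at the bottom interface goes from n = 1.588 toward n = 2.259: a half-wave phase shift.
Exactly one π shift → a net half-wave offset.
For maximum reflection here: 2 n t = (m + ½) λ.
λ = 2 n t / (m + ½). The sixth-longest wavelength is m = 5: λ = 2 × 1.588 × 668 / 5.50 = 386 nm.

386 nm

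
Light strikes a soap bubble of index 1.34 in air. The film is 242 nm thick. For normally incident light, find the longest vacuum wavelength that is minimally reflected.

649 nm

At the upper boundary (n = 1.0 to n = 1.34) the reflected ray undergoes a half-wave phase shift.
Bottom surface (1.34 → 1.0): reflection off a lower-index medium gives no phase shift.
Net: one phase inversion between the two reflected rays.
For minimum reflection here: 2 n t = m λ.
λ = 2 n t / m. The longest wavelength is m = 1: λ = 2 × 1.34 × 242 / 1.00 = 649 nm.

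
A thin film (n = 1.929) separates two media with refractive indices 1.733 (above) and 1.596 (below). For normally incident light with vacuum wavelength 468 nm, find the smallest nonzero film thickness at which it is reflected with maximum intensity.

At the upper boundary (n = 1.733 to n = 1.929) the reflected ray undergoes a half-wave phase shift.
Bottom surface (1.929 → 1.596): reflection off a lower-index medium gives no phase shift.
Exactly one π shift → a net half-wave offset.
So the condition for constructive reflection is 2 n t = (m + ½) λ.
Minimum at m = 0: t = λ / (4 n) = 468 / (4 × 1.929) = 60.7 nm.

60.7 nm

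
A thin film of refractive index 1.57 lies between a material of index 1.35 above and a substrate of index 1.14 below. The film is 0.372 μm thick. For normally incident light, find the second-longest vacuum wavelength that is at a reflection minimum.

584 nm

Ray reflecting at the top interface goes from n = 1.35 toward n = 1.57: a half-wave phase shift.
Bottom surface (1.57 → 1.14): reflection off a lower-index medium gives no phase shift.
Exactly one π shift → a net half-wave offset.
With one net inversion, destructive interference in reflection requires 2 n t = m λ.
λ = 2 n t / m. The second-longest wavelength is m = 2: λ = 2 × 1.57 × 372 / 2.00 = 584 nm.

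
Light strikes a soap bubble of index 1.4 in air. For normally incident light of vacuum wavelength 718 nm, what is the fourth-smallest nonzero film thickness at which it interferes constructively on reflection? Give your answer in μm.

0.898 μm

At the upper boundary (n = 1.0 to n = 1.4) the reflected ray undergoes a half-wave phase shift.
Ray reflecting at the bottom interface goes from n = 1.4 toward n = 1.0: no phase shift.
Net: one phase inversion between the two reflected rays.
With one net inversion, constructive interference in reflection requires 2 n t = (m + ½) λ.
The fourth-smallest nonzero thickness corresponds to m = 3: t = (m + ½) λ / (2 n) = 3.50 × 718 / (2 × 1.4) = 898 nm.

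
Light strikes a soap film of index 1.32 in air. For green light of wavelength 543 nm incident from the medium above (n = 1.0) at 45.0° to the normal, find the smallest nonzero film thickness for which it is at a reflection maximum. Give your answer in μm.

At the upper boundary (n = 1.0 to n = 1.32) the reflected ray undergoes a half-wave phase shift.
Bottom surface (1.32 → 1.0): reflection off a lower-index medium gives no phase shift.
Exactly one π shift → a net half-wave offset.
For bright reflection here: 2 n t cos θ_r = (m + ½) λ.
Snell's law: 1.0 sin 45.0° = 1.32 sin θ_r → sin θ_r = 0.536, cos θ_r = 0.844.
Minimum at m = 0: t = λ / (4 n cos θ_r) = 543 / (4 × 1.32 × 0.844) = 122 nm.

0.122 μm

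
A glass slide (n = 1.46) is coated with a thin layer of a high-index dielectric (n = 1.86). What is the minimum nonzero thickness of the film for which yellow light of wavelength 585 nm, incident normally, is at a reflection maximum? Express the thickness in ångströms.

786 Å

Ray reflecting at the top interface goes from n = 1.0 toward n = 1.86: a half-wave phase shift.
At the lower boundary (n = 1.86 to n = 1.46) the reflected ray undergoes no phase shift.
Exactly one π shift → a net half-wave offset.
For maximum reflection here: 2 n t = (m + ½) λ.
Minimum at m = 0: t = λ / (4 n) = 585 / (4 × 1.86) = 78.6 nm.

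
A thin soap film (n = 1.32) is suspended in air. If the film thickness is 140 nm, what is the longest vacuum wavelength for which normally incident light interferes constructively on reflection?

739 nm

Top surface (1.0 → 1.32): reflection off a higher-index medium gives a half-wave phase shift.
Bottom surface (1.32 → 1.0): reflection off a lower-index medium gives no phase shift.
Exactly one π shift → a net half-wave offset.
For maximum reflection here: 2 n t = (m + ½) λ.
λ = 2 n t / (m + ½). The longest wavelength is m = 0: λ = 2 × 1.32 × 140 / 0.500 = 739 nm.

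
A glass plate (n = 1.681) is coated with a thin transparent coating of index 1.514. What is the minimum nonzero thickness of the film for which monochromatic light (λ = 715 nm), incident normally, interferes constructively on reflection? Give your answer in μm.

0.236 μm

Top surface (1.0 → 1.514): reflection off a higher-index medium gives a half-wave phase shift.
Ray reflecting at the bottom interface goes from n = 1.514 toward n = 1.681: a half-wave phase shift.
The two reflections carry the same phase change, so no net offset.
So the condition for constructive reflection is 2 n t = m λ.
Minimum nonzero at m = 1: t = λ / (2 n) = 715 / (2 × 1.514) = 236 nm.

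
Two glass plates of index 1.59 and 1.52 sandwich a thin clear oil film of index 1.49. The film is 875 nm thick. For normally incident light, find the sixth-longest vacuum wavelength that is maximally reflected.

Top surface (1.59 → 1.49): reflection off a lower-index medium gives no phase shift.
At the lower boundary (n = 1.49 to n = 1.52) the reflected ray undergoes a half-wave phase shift.
Exactly one π shift → a net half-wave offset.
With one net inversion, constructive interference in reflection requires 2 n t = (m + ½) λ.
λ = 2 n t / (m + ½). The sixth-longest wavelength is m = 5: λ = 2 × 1.49 × 875 / 5.50 = 474 nm.

474 nm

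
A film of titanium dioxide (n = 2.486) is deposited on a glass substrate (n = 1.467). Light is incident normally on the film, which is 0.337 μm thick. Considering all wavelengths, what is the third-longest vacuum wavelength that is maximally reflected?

At the upper boundary (n = 1.0 to n = 2.486) the reflected ray undergoes a half-wave phase shift.
Ray reflecting at the bottom interface goes from n = 2.486 toward n = 1.467: no phase shift.
Exactly one π shift → a net half-wave offset.
For maximum reflection here: 2 n t = (m + ½) λ.
λ = 2 n t / (m + ½). The third-longest wavelength is m = 2: λ = 2 × 2.486 × 337 / 2.50 = 670 nm.

670 nm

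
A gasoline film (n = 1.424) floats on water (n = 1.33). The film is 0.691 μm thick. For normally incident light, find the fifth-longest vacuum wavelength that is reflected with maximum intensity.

At the upper boundary (n = 1.0 to n = 1.424) the reflected ray undergoes a half-wave phase shift.
At the lower boundary (n = 1.424 to n = 1.33) the reflected ray undergoes no phase shift.
Net: one phase inversion between the two reflected rays.
With one net inversion, constructive interference in reflection requires 2 n t = (m + ½) λ.
λ = 2 n t / (m + ½). The fifth-longest wavelength is m = 4: λ = 2 × 1.424 × 691 / 4.50 = 437 nm.

437 nm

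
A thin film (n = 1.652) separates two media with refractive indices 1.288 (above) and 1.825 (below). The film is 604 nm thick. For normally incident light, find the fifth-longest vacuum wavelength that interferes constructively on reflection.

Ray reflecting at the top interface goes from n = 1.288 toward n = 1.652: a half-wave phase shift.
At the lower boundary (n = 1.652 to n = 1.825) the reflected ray undergoes a half-wave phase shift.
Net: no relative phase inversion (both shifts match).
So the condition for constructive reflection is 2 n t = m λ.
λ = 2 n t / m. The fifth-longest wavelength is m = 5: λ = 2 × 1.652 × 604 / 5.00 = 399 nm.

399 nm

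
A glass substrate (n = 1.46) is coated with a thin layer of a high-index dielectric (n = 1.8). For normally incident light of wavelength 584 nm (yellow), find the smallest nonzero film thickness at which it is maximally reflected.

Top surface (1.0 → 1.8): reflection off a higher-index medium gives a half-wave phase shift.
Bottom surface (1.8 → 1.46): reflection off a lower-index medium gives no phase shift.
Exactly one π shift → a net half-wave offset.
For bright reflection here: 2 n t = (m + ½) λ.
Minimum at m = 0: t = λ / (4 n) = 584 / (4 × 1.8) = 81.1 nm.

81.1 nm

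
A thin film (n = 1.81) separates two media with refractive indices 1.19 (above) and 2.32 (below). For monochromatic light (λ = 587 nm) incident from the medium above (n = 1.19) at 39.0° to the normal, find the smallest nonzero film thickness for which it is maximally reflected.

Top surface (1.19 → 1.81): reflection off a higher-index medium gives a half-wave phase shift.
Ray reflecting at the bottom interface goes from n = 1.81 toward n = 2.32: a half-wave phase shift.
The two reflections carry the same phase change, so no net offset.
With no net inversion, constructive interference in reflection requires 2 n t cos θ_r = m λ.
Snell's law: 1.19 sin 39.0° = 1.81 sin θ_r → sin θ_r = 0.414, cos θ_r = 0.910.
Minimum nonzero at m = 1: t = λ / (2 n cos θ_r) = 587 / (2 × 1.81 × 0.910) = 178 nm.

178 nm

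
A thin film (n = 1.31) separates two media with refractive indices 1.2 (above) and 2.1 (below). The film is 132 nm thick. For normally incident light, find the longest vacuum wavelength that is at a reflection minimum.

At the upper boundary (n = 1.2 to n = 1.31) the reflected ray undergoes a half-wave phase shift.
Bottom surface (1.31 → 2.1): reflection off a higher-index medium gives a half-wave phase shift.
Zero or two π shifts → no net half-wave offset.
With no net inversion, destructive interference in reflection requires 2 n t = (m + ½) λ.
λ = 2 n t / (m + ½). The longest wavelength is m = 0: λ = 2 × 1.31 × 132 / 0.500 = 692 nm.

692 nm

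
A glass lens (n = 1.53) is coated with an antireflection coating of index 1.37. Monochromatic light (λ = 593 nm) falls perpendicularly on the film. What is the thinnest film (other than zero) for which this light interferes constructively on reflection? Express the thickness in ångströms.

2164 Å

Top surface (1.0 → 1.37): reflection off a higher-index medium gives a half-wave phase shift.
Bottom surface (1.37 → 1.53): reflection off a higher-index medium gives a half-wave phase shift.
The two reflections carry the same phase change, so no net offset.
With no net inversion, constructive interference in reflection requires 2 n t = m λ.
Minimum nonzero at m = 1: t = λ / (2 n) = 593 / (2 × 1.37) = 216 nm.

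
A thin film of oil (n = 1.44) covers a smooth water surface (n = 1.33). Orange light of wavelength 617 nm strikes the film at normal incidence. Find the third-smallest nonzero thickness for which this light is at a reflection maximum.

At the upper boundary (n = 1.0 to n = 1.44) the reflected ray undergoes a half-wave phase shift.
Ray reflecting at the bottom interface goes from n = 1.44 toward n = 1.33: no phase shift.
Exactly one π shift → a net half-wave offset.
With one net inversion, constructive interference in reflection requires 2 n t = (m + ½) λ.
The third-smallest nonzero thickness corresponds to m = 2: t = (m + ½) λ / (2 n) = 2.50 × 617 / (2 × 1.44) = 536 nm.

536 nm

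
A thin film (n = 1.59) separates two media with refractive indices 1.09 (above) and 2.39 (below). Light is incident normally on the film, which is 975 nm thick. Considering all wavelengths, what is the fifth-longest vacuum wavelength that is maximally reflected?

At the upper boundary (n = 1.09 to n = 1.59) the reflected ray undergoes a half-wave phase shift.
Ray reflecting at the bottom interface goes from n = 1.59 toward n = 2.39: a half-wave phase shift.
The two reflections carry the same phase change, so no net offset.
For strong reflection here: 2 n t = m λ.
λ = 2 n t / m. The fifth-longest wavelength is m = 5: λ = 2 × 1.59 × 975 / 5.00 = 620 nm.

620 nm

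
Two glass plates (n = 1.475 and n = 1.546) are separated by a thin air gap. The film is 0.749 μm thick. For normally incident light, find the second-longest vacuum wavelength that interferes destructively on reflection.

749 nm

Top surface (1.475 → 1.0): reflection off a lower-index medium gives no phase shift.
Bottom surface (1.0 → 1.546): reflection off a higher-index medium gives a half-wave phase shift.
The two reflections differ by half a wavelength.
For weak reflection here: 2 n t = m λ.
λ = 2 n t / m. The second-longest wavelength is m = 2: λ = 2 × 1.0 × 749 / 2.00 = 749 nm.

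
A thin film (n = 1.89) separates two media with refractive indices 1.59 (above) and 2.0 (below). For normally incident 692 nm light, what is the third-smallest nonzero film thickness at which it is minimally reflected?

458 nm

Ray reflecting at the top interface goes from n = 1.59 toward n = 1.89: a half-wave phase shift.
At the lower boundary (n = 1.89 to n = 2.0) the reflected ray undergoes a half-wave phase shift.
The two reflections carry the same phase change, so no net offset.
For minimum reflection here: 2 n t = (m + ½) λ.
The third-smallest nonzero thickness corresponds to m = 2: t = (m + ½) λ / (2 n) = 2.50 × 692 / (2 × 1.89) = 458 nm.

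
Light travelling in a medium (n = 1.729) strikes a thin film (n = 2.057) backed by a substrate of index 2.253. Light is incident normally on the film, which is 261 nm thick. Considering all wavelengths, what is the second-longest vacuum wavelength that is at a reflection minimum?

At the upper boundary (n = 1.729 to n = 2.057) the reflected ray undergoes a half-wave phase shift.
Ray reflecting at the bottom interface goes from n = 2.057 toward n = 2.253: a half-wave phase shift.
Zero or two π shifts → no net half-wave offset.
With no net inversion, destructive interference in reflection requires 2 n t = (m + ½) λ.
λ = 2 n t / (m + ½). The second-longest wavelength is m = 1: λ = 2 × 2.057 × 261 / 1.50 = 716 nm.

716 nm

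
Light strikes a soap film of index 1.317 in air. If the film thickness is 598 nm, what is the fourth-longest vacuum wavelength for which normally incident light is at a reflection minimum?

394 nm

Ray reflecting at the top interface goes from n = 1.0 toward n = 1.317: a half-wave phase shift.
At the lower boundary (n = 1.317 to n = 1.0) the reflected ray undergoes no phase shift.
Exactly one π shift → a net half-wave offset.
So the condition for destructive reflection is 2 n t = m λ.
λ = 2 n t / m. The fourth-longest wavelength is m = 4: λ = 2 × 1.317 × 598 / 4.00 = 394 nm.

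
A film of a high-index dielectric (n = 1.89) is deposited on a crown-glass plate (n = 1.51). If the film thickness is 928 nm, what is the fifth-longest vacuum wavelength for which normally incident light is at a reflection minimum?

702 nm

Top surface (1.0 → 1.89): reflection off a higher-index medium gives a half-wave phase shift.
At the lower boundary (n = 1.89 to n = 1.51) the reflected ray undergoes no phase shift.
The two reflections differ by half a wavelength.
With one net inversion, destructive interference in reflection requires 2 n t = m λ.
λ = 2 n t / m. The fifth-longest wavelength is m = 5: λ = 2 × 1.89 × 928 / 5.00 = 702 nm.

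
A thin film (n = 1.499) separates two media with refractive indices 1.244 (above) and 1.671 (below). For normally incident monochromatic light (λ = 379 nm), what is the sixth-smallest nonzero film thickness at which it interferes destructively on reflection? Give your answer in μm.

0.695 μm

Top surface (1.244 → 1.499): reflection off a higher-index medium gives a half-wave phase shift.
Bottom surface (1.499 → 1.671): reflection off a higher-index medium gives a half-wave phase shift.
Zero or two π shifts → no net half-wave offset.
With no net inversion, destructive interference in reflection requires 2 n t = (m + ½) λ.
The sixth-smallest nonzero thickness corresponds to m = 5: t = (m + ½) λ / (2 n) = 5.50 × 379 / (2 × 1.499) = 695 nm.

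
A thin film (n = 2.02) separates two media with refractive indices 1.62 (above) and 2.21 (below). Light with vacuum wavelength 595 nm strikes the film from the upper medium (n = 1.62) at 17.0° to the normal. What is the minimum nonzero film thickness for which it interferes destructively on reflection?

Top surface (1.62 → 2.02): reflection off a higher-index medium gives a half-wave phase shift.
At the lower boundary (n = 2.02 to n = 2.21) the reflected ray undergoes a half-wave phase shift.
Net: no relative phase inversion (both shifts match).
So the condition for destructive reflection is 2 n t cos θ_r = (m + ½) λ.
Snell's law: 1.62 sin 17.0° = 2.02 sin θ_r → sin θ_r = 0.234, cos θ_r = 0.972.
Minimum at m = 0: t = λ / (4 n cos θ_r) = 595 / (4 × 2.02 × 0.972) = 75.8 nm.

75.8 nm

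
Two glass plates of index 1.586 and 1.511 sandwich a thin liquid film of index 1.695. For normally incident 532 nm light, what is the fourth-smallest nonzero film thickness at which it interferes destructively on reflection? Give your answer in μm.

0.628 μm

Top surface (1.586 → 1.695): reflection off a higher-index medium gives a half-wave phase shift.
At the lower boundary (n = 1.695 to n = 1.511) the reflected ray undergoes no phase shift.
Net: one phase inversion between the two reflected rays.
So the condition for destructive reflection is 2 n t = m λ.
The fourth-smallest nonzero thickness corresponds to m = 4: t = m λ / (2 n) = 4.00 × 532 / (2 × 1.695) = 628 nm.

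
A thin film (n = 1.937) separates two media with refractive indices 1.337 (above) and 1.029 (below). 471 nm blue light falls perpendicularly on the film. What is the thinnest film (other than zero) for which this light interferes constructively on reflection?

At the upper boundary (n = 1.337 to n = 1.937) the reflected ray undergoes a half-wave phase shift.
Ray reflecting at the bottom interface goes from n = 1.937 toward n = 1.029: no phase shift.
Exactly one π shift → a net half-wave offset.
With one net inversion, constructive interference in reflection requires 2 n t = (m + ½) λ.
Minimum at m = 0: t = λ / (4 n) = 471 / (4 × 1.937) = 60.8 nm.

60.8 nm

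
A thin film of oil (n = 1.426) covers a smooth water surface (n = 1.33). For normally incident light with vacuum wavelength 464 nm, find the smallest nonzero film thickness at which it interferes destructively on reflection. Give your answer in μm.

Top surface (1.0 → 1.426): reflection off a higher-index medium gives a half-wave phase shift.
Bottom surface (1.426 → 1.33): reflection off a lower-index medium gives no phase shift.
The two reflections differ by half a wavelength.
For dark reflection here: 2 n t = m λ.
Minimum nonzero at m = 1: t = λ / (2 n) = 464 / (2 × 1.426) = 163 nm.

0.163 μm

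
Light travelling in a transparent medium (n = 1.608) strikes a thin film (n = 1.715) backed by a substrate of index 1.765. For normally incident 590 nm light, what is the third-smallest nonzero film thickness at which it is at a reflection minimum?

Ray reflecting at the top interface goes from n = 1.608 toward n = 1.715: a half-wave phase shift.
At the lower boundary (n = 1.715 to n = 1.765) the reflected ray undergoes a half-wave phase shift.
The two reflections carry the same phase change, so no net offset.
With no net inversion, destructive interference in reflection requires 2 n t = (m + ½) λ.
The third-smallest nonzero thickness corresponds to m = 2: t = (m + ½) λ / (2 n) = 2.50 × 590 / (2 × 1.715) = 430 nm.

430 nm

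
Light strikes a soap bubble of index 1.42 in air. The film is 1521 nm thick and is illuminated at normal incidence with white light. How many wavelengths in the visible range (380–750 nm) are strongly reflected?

5

At the upper boundary (n = 1.0 to n = 1.42) the reflected ray undergoes a half-wave phase shift.
Bottom surface (1.42 → 1.0): reflection off a lower-index medium gives no phase shift.
Net: one phase inversion between the two reflected rays.
With one net inversion, constructive interference in reflection requires 2 n t = (m + ½) λ.
λ = 2 n t / (m + ½) = 4320 / (m + ½) nm.
m=5: 785 nm (IR); m=6: 665 nm (visible); m=7: 576 nm (visible); m=8: 508 nm (visible); m=9: 455 nm (visible); m=10: 411 nm (visible); m=11: 376 nm (UV).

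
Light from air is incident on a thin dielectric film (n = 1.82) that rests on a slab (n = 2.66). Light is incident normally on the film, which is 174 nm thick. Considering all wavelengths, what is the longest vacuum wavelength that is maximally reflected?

633 nm

Top surface (1.0 → 1.82): reflection off a higher-index medium gives a half-wave phase shift.
Ray reflecting at the bottom interface goes from n = 1.82 toward n = 2.66: a half-wave phase shift.
Net: no relative phase inversion (both shifts match).
With no net inversion, constructive interference in reflection requires 2 n t = m λ.
λ = 2 n t / m. The longest wavelength is m = 1: λ = 2 × 1.82 × 174 / 1.00 = 633 nm.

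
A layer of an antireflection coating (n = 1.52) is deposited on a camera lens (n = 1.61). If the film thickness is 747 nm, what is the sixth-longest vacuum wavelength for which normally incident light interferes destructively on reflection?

413 nm

At the upper boundary (n = 1.0 to n = 1.52) the reflected ray undergoes a half-wave phase shift.
Bottom surface (1.52 → 1.61): reflection off a higher-index medium gives a half-wave phase shift.
Net: no relative phase inversion (both shifts match).
So the condition for destructive reflection is 2 n t = (m + ½) λ.
λ = 2 n t / (m + ½). The sixth-longest wavelength is m = 5: λ = 2 × 1.52 × 747 / 5.50 = 413 nm.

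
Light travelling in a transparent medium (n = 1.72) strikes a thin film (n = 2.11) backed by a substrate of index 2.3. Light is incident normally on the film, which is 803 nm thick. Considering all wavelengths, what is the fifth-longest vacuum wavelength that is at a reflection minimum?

753 nm

Top surface (1.72 → 2.11): reflection off a higher-index medium gives a half-wave phase shift.
Ray reflecting at the bottom interface goes from n = 2.11 toward n = 2.3: a half-wave phase shift.
Net: no relative phase inversion (both shifts match).
So the condition for destructive reflection is 2 n t = (m + ½) λ.
λ = 2 n t / (m + ½). The fifth-longest wavelength is m = 4: λ = 2 × 2.11 × 803 / 4.50 = 753 nm.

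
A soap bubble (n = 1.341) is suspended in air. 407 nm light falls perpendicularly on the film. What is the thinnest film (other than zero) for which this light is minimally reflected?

Ray reflecting at the top interface goes from n = 1.0 toward n = 1.341: a half-wave phase shift.
At the lower boundary (n = 1.341 to n = 1.0) the reflected ray undergoes no phase shift.
The two reflections differ by half a wavelength.
With one net inversion, destructive interference in reflection requires 2 n t = m λ.
Minimum nonzero at m = 1: t = λ / (2 n) = 407 / (2 × 1.341) = 152 nm.

152 nm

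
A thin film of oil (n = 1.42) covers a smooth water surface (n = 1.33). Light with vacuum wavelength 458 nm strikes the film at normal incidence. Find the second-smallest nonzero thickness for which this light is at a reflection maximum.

Ray reflecting at the top interface goes from n = 1.0 toward n = 1.42: a half-wave phase shift.
Ray reflecting at the bottom interface goes from n = 1.42 toward n = 1.33: no phase shift.
Exactly one π shift → a net half-wave offset.
With one net inversion, constructive interference in reflection requires 2 n t = (m + ½) λ.
The second-smallest nonzero thickness corresponds to m = 1: t = (m + ½) λ / (2 n) = 1.50 × 458 / (2 × 1.42) = 242 nm.

242 nm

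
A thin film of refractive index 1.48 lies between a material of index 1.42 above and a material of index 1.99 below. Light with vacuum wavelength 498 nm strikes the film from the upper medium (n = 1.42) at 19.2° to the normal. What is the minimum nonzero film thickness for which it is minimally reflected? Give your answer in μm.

Top surface (1.42 → 1.48): reflection off a higher-index medium gives a half-wave phase shift.
At the lower boundary (n = 1.48 to n = 1.99) the reflected ray undergoes a half-wave phase shift.
Net: no relative phase inversion (both shifts match).
With no net inversion, destructive interference in reflection requires 2 n t cos θ_r = (m + ½) λ.
Snell's law: 1.42 sin 19.2° = 1.48 sin θ_r → sin θ_r = 0.316, cos θ_r = 0.949.
Minimum at m = 0: t = λ / (4 n cos θ_r) = 498 / (4 × 1.48 × 0.949) = 88.7 nm.

0.0887 μm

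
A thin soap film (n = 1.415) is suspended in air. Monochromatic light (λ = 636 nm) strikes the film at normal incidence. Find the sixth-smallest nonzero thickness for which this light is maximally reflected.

At the upper boundary (n = 1.0 to n = 1.415) the reflected ray undergoes a half-wave phase shift.
Ray reflecting at the bottom interface goes from n = 1.415 toward n = 1.0: no phase shift.
Net: one phase inversion between the two reflected rays.
With one net inversion, constructive interference in reflection requires 2 n t = (m + ½) λ.
The sixth-smallest nonzero thickness corresponds to m = 5: t = (m + ½) λ / (2 n) = 5.50 × 636 / (2 × 1.415) = 1236 nm.

1236 nm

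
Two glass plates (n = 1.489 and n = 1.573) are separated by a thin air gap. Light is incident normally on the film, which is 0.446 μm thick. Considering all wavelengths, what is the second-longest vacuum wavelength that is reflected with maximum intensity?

At the upper boundary (n = 1.489 to n = 1.0) the reflected ray undergoes no phase shift.
Bottom surface (1.0 → 1.573): reflection off a higher-index medium gives a half-wave phase shift.
Exactly one π shift → a net half-wave offset.
With one net inversion, constructive interference in reflection requires 2 n t = (m + ½) λ.
λ = 2 n t / (m + ½). The second-longest wavelength is m = 1: λ = 2 × 1.0 × 446 / 1.50 = 595 nm.

595 nm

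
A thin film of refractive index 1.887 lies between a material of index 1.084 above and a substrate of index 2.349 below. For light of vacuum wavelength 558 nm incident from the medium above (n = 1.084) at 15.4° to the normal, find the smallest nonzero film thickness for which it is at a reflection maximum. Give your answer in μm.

0.150 μm

At the upper boundary (n = 1.084 to n = 1.887) the reflected ray undergoes a half-wave phase shift.
Ray reflecting at the bottom interface goes from n = 1.887 toward n = 2.349: a half-wave phase shift.
Net: no relative phase inversion (both shifts match).
For maximum reflection here: 2 n t cos θ_r = m λ.
Snell's law: 1.084 sin 15.4° = 1.887 sin θ_r → sin θ_r = 0.153, cos θ_r = 0.988.
Minimum nonzero at m = 1: t = λ / (2 n cos θ_r) = 558 / (2 × 1.887 × 0.988) = 150 nm.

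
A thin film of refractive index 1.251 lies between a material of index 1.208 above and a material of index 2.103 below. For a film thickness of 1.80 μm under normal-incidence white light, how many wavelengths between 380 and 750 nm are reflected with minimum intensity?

At the upper boundary (n = 1.208 to n = 1.251) the reflected ray undergoes a half-wave phase shift.
At the lower boundary (n = 1.251 to n = 2.103) the reflected ray undergoes a half-wave phase shift.
Net: no relative phase inversion (both shifts match).
With no net inversion, destructive interference in reflection requires 2 n t = (m + ½) λ.
λ = 2 n t / (m + ½) = 4504 / (m + ½) nm.
m=5: 819 nm (IR); m=6: 693 nm (visible); m=7: 600 nm (visible); m=8: 530 nm (visible); m=9: 474 nm (visible); m=10: 429 nm (visible); m=11: 392 nm (visible); m=12: 360 nm (UV).

6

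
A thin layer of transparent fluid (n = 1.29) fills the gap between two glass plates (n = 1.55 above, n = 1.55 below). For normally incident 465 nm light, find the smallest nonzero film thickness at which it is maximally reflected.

At the upper boundary (n = 1.55 to n = 1.29) the reflected ray undergoes no phase shift.
Ray reflecting at the bottom interface goes from n = 1.29 toward n = 1.55: a half-wave phase shift.
Net: one phase inversion between the two reflected rays.
So the condition for constructive reflection is 2 n t = (m + ½) λ.
Minimum at m = 0: t = λ / (4 n) = 465 / (4 × 1.29) = 90.1 nm.

90.1 nm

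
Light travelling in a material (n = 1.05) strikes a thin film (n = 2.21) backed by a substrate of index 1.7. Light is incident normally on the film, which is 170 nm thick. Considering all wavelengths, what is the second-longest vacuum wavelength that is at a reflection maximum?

501 nm

Top surface (1.05 → 2.21): reflection off a higher-index medium gives a half-wave phase shift.
Bottom surface (2.21 → 1.7): reflection off a lower-index medium gives no phase shift.
Net: one phase inversion between the two reflected rays.
For bright reflection here: 2 n t = (m + ½) λ.
λ = 2 n t / (m + ½). The second-longest wavelength is m = 1: λ = 2 × 2.21 × 170 / 1.50 = 501 nm.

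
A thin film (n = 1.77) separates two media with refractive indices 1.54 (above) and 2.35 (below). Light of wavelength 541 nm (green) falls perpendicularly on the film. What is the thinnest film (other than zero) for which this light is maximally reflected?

153 nm

Top surface (1.54 → 1.77): reflection off a higher-index medium gives a half-wave phase shift.
At the lower boundary (n = 1.77 to n = 2.35) the reflected ray undergoes a half-wave phase shift.
Net: no relative phase inversion (both shifts match).
For strong reflection here: 2 n t = m λ.
Minimum nonzero at m = 1: t = λ / (2 n) = 541 / (2 × 1.77) = 153 nm.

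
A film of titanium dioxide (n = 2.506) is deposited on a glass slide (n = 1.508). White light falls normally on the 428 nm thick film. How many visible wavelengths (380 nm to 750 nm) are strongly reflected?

3

Top surface (1.0 → 2.506): reflection off a higher-index medium gives a half-wave phase shift.
At the lower boundary (n = 2.506 to n = 1.508) the reflected ray undergoes no phase shift.
Exactly one π shift → a net half-wave offset.
For bright reflection here: 2 n t = (m + ½) λ.
λ = 2 n t / (m + ½) = 2145 / (m + ½) nm.
m=2: 858 nm (IR); m=3: 613 nm (visible); m=4: 477 nm (visible); m=5: 390 nm (visible); m=6: 330 nm (UV).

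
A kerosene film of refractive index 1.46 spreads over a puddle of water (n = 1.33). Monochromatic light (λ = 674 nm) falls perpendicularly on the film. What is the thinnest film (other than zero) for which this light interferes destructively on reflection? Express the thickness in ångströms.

Ray reflecting at the top interface goes from n = 1.0 toward n = 1.46: a half-wave phase shift.
Bottom surface (1.46 → 1.33): reflection off a lower-index medium gives no phase shift.
The two reflections differ by half a wavelength.
For dark reflection here: 2 n t = m λ.
Minimum nonzero at m = 1: t = λ / (2 n) = 674 / (2 × 1.46) = 231 nm.

2308 Å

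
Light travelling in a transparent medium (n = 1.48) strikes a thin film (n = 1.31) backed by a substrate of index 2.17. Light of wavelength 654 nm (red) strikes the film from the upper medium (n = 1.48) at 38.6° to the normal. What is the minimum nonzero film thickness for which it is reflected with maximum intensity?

Ray reflecting at the top interface goes from n = 1.48 toward n = 1.31: no phase shift.
At the lower boundary (n = 1.31 to n = 2.17) the reflected ray undergoes a half-wave phase shift.
Exactly one π shift → a net half-wave offset.
So the condition for constructive reflection is 2 n t cos θ_r = (m + ½) λ.
Snell's law: 1.48 sin 38.6° = 1.31 sin θ_r → sin θ_r = 0.705, cos θ_r = 0.709.
Minimum at m = 0: t = λ / (4 n cos θ_r) = 654 / (4 × 1.31 × 0.709) = 176 nm.

176 nm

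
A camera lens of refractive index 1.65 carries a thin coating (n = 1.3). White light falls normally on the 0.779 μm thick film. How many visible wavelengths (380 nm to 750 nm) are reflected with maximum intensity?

3

Top surface (1.0 → 1.3): reflection off a higher-index medium gives a half-wave phase shift.
Bottom surface (1.3 → 1.65): reflection off a higher-index medium gives a half-wave phase shift.
The two reflections carry the same phase change, so no net offset.
With no net inversion, constructive interference in reflection requires 2 n t = m λ.
λ = 2 n t / m = 2025 / m nm.
m=2: 1013 nm (IR); m=3: 675 nm (visible); m=4: 506 nm (visible); m=5: 405 nm (visible); m=6: 338 nm (UV).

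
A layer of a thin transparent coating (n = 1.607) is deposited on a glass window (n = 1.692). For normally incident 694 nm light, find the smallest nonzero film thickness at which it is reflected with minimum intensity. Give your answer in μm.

Top surface (1.0 → 1.607): reflection off a higher-index medium gives a half-wave phase shift.
Bottom surface (1.607 → 1.692): reflection off a higher-index medium gives a half-wave phase shift.
The two reflections carry the same phase change, so no net offset.
For weak reflection here: 2 n t = (m + ½) λ.
Minimum at m = 0: t = λ / (4 n) = 694 / (4 × 1.607) = 108 nm.

0.108 μm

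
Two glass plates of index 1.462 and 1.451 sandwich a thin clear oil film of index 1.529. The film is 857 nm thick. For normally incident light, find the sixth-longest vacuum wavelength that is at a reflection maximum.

At the upper boundary (n = 1.462 to n = 1.529) the reflected ray undergoes a half-wave phase shift.
At the lower boundary (n = 1.529 to n = 1.451) the reflected ray undergoes no phase shift.
Exactly one π shift → a net half-wave offset.
So the condition for constructive reflection is 2 n t = (m + ½) λ.
λ = 2 n t / (m + ½). The sixth-longest wavelength is m = 5: λ = 2 × 1.529 × 857 / 5.50 = 476 nm.

476 nm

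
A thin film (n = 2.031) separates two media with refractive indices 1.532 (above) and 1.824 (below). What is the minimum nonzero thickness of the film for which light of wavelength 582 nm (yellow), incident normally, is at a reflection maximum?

71.6 nm

Top surface (1.532 → 2.031): reflection off a higher-index medium gives a half-wave phase shift.
Bottom surface (2.031 → 1.824): reflection off a lower-index medium gives no phase shift.
The two reflections differ by half a wavelength.
For strong reflection here: 2 n t = (m + ½) λ.
Minimum at m = 0: t = λ / (4 n) = 582 / (4 × 2.031) = 71.6 nm.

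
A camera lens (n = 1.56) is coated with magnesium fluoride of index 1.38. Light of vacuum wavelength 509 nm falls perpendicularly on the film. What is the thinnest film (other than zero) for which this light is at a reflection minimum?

At the upper boundary (n = 1.0 to n = 1.38) the reflected ray undergoes a half-wave phase shift.
Ray reflecting at the bottom interface goes from n = 1.38 toward n = 1.56: a half-wave phase shift.
Zero or two π shifts → no net half-wave offset.
With no net inversion, destructive interference in reflection requires 2 n t = (m + ½) λ.
Minimum at m = 0: t = λ / (4 n) = 509 / (4 × 1.38) = 92.2 nm.

92.2 nm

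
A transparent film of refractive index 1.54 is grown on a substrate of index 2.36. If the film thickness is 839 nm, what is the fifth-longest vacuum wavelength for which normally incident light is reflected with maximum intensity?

Ray reflecting at the top interface goes from n = 1.0 toward n = 1.54: a half-wave phase shift.
At the lower boundary (n = 1.54 to n = 2.36) the reflected ray undergoes a half-wave phase shift.
Zero or two π shifts → no net half-wave offset.
For maximum reflection here: 2 n t = m λ.
λ = 2 n t / m. The fifth-longest wavelength is m = 5: λ = 2 × 1.54 × 839 / 5.00 = 517 nm.

517 nm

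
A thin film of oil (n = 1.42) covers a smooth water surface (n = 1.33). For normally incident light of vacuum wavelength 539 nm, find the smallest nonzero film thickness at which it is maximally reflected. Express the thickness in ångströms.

Top surface (1.0 → 1.42): reflection off a higher-index medium gives a half-wave phase shift.
Ray reflecting at the bottom interface goes from n = 1.42 toward n = 1.33: no phase shift.
Net: one phase inversion between the two reflected rays.
So the condition for constructive reflection is 2 n t = (m + ½) λ.
Minimum at m = 0: t = λ / (4 n) = 539 / (4 × 1.42) = 94.9 nm.

949 Å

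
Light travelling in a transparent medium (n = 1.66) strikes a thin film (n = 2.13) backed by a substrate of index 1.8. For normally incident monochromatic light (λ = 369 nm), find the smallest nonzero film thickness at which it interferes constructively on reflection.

Ray reflecting at the top interface goes from n = 1.66 toward n = 2.13: a half-wave phase shift.
At the lower boundary (n = 2.13 to n = 1.8) the reflected ray undergoes no phase shift.
Net: one phase inversion between the two reflected rays.
With one net inversion, constructive interference in reflection requires 2 n t = (m + ½) λ.
Minimum at m = 0: t = λ / (4 n) = 369 / (4 × 2.13) = 43.3 nm.

43.3 nm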